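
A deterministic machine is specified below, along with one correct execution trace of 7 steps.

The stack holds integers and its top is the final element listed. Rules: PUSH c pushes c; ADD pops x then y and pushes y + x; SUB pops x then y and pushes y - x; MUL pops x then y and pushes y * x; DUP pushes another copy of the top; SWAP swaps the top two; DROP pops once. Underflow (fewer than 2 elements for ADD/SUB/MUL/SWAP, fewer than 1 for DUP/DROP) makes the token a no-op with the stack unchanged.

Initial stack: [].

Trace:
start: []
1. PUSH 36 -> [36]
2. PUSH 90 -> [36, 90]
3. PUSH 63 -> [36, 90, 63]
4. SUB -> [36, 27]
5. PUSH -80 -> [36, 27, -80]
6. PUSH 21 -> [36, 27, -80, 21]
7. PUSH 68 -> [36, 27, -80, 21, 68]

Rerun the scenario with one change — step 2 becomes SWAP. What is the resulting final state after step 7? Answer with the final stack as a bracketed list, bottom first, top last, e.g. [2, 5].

(re-executing from step 2 with the substitution; state before step 2: [36])
2. SWAP -> [36]
3. PUSH 63 -> [36, 63]
4. SUB -> [-27]
5. PUSH -80 -> [-27, -80]
6. PUSH 21 -> [-27, -80, 21]
7. PUSH 68 -> [-27, -80, 21, 68]

[-27, -80, 21, 68]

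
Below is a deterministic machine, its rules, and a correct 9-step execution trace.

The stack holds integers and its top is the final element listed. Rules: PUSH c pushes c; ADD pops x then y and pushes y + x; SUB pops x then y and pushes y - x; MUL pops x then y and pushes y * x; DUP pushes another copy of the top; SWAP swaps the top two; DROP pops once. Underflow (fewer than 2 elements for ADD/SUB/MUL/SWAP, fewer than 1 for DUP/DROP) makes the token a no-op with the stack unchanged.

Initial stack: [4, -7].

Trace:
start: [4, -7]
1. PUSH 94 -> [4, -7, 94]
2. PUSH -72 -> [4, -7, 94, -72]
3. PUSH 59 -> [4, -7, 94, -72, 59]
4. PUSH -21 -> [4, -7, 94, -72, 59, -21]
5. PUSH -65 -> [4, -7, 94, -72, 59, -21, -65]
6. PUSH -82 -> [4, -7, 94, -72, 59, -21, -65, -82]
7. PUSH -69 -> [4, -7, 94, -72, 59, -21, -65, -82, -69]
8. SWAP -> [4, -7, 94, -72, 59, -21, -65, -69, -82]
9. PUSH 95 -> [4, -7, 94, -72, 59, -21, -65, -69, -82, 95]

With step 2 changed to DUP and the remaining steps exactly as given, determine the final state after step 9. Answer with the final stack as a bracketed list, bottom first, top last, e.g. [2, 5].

[4, -7, 94, 94, 59, -21, -65, -69, -82, 95]

(re-executing from step 2 with the substitution; state before step 2: [4, -7, 94])
2. DUP -> [4, -7, 94, 94]
3. PUSH 59 -> [4, -7, 94, 94, 59]
4. PUSH -21 -> [4, -7, 94, 94, 59, -21]
5. PUSH -65 -> [4, -7, 94, 94, 59, -21, -65]
6. PUSH -82 -> [4, -7, 94, 94, 59, -21, -65, -82]
7. PUSH -69 -> [4, -7, 94, 94, 59, -21, -65, -82, -69]
8. SWAP -> [4, -7, 94, 94, 59, -21, -65, -69, -82]
9. PUSH 95 -> [4, -7, 94, 94, 59, -21, -65, -69, -82, 95]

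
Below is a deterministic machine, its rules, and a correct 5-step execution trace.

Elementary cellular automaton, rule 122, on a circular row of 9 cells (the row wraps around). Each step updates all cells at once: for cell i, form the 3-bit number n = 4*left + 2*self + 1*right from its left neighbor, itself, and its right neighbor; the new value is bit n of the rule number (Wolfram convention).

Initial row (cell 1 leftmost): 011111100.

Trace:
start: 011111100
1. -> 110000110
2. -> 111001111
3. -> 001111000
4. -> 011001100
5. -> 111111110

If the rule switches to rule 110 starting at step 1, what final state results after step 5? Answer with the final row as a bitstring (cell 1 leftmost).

011110011

(re-executing steps 1..5 under rule 110; state before step 1: 011111100)
1. -> 110000100
2. -> 110001101
3. -> 010011111
4. -> 110110001
5. -> 011110011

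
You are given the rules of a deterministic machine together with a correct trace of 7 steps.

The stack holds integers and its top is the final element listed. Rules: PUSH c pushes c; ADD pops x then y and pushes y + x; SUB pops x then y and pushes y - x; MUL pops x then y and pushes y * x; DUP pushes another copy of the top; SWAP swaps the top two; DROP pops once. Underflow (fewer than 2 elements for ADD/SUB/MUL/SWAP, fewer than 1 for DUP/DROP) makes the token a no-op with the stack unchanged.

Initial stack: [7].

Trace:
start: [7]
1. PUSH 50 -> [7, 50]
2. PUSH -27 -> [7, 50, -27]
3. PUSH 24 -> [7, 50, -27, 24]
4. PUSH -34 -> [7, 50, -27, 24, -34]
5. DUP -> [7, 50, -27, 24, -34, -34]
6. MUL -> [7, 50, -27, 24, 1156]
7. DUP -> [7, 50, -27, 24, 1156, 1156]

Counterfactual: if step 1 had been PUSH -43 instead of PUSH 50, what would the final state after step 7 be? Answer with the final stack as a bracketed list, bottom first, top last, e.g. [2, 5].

(re-executing from step 1 with the substitution; state before step 1: [7])
1. PUSH -43 -> [7, -43]
2. PUSH -27 -> [7, -43, -27]
3. PUSH 24 -> [7, -43, -27, 24]
4. PUSH -34 -> [7, -43, -27, 24, -34]
5. DUP -> [7, -43, -27, 24, -34, -34]
6. MUL -> [7, -43, -27, 24, 1156]
7. DUP -> [7, -43, -27, 24, 1156, 1156]

[7, -43, -27, 24, 1156, 1156]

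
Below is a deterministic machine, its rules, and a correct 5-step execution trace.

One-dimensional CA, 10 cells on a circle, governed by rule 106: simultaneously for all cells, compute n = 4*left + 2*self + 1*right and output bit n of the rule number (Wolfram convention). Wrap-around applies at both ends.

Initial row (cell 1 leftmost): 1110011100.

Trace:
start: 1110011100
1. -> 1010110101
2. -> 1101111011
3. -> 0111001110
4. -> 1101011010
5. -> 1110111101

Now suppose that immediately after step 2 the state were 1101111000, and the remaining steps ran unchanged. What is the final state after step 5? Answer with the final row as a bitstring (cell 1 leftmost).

0010100111

state after step 2 := 1101111000
3. -> 1111001001
4. -> 0001010011
5. -> 0010100111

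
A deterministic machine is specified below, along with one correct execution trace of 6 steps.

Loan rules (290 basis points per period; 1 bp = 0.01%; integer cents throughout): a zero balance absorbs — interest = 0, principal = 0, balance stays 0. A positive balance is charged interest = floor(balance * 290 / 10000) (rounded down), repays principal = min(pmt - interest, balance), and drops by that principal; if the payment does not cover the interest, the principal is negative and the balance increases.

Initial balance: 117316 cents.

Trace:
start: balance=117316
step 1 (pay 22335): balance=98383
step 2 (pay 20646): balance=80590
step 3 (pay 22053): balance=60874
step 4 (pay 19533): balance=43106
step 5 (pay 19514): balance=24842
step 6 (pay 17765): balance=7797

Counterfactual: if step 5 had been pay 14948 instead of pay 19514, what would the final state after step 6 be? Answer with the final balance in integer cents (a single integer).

12495

(re-executing from step 5 with the substitution; state before step 5: balance=43106)
step 5 (pay 14948): balance=29408
step 6 (pay 17765): balance=12495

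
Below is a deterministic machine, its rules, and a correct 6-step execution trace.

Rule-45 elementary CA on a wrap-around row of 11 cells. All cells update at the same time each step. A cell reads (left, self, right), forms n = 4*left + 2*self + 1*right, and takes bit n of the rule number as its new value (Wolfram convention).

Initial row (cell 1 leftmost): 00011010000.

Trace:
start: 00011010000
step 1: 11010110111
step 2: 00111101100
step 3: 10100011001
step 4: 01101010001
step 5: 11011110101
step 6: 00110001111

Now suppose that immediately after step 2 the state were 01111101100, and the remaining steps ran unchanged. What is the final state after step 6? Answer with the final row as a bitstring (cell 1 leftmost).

state after step 2 := 01111101100
step 3: 01000011001
step 4: 11011010001
step 5: 00110110101
step 6: 00101101111

00101101111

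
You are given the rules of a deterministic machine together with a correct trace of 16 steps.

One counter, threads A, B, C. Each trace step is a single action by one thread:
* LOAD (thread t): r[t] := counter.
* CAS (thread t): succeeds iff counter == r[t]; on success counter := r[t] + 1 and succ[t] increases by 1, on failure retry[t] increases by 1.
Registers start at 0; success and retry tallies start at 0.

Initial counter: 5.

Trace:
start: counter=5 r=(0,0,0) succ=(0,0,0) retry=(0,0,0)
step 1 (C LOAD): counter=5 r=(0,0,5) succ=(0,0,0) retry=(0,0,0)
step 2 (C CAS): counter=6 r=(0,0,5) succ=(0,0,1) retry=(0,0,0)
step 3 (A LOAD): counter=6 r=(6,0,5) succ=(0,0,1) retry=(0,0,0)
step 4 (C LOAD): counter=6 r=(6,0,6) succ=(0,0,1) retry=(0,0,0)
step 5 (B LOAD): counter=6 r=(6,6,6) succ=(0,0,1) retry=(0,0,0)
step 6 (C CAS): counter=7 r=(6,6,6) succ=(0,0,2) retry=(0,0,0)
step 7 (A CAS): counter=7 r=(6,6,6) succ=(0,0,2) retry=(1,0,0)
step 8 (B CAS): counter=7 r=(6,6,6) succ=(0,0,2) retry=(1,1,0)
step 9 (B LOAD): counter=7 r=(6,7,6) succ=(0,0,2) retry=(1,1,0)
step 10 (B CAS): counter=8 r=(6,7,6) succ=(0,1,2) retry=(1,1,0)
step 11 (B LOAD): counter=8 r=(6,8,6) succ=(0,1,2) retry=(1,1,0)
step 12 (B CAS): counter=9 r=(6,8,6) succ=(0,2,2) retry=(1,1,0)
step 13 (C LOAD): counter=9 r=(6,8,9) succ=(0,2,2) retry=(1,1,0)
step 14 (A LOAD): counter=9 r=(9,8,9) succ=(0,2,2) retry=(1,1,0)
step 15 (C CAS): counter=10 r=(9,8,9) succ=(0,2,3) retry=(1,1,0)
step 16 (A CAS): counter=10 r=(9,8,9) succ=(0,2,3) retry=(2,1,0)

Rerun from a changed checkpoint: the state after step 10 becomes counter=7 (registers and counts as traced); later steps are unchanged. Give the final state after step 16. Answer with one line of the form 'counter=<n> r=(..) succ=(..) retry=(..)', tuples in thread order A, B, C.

state after step 10 := counter=7 r=(6,7,6) succ=(0,1,2) retry=(1,1,0)
step 11 (B LOAD): counter=7 r=(6,7,6) succ=(0,1,2) retry=(1,1,0)
step 12 (B CAS): counter=8 r=(6,7,6) succ=(0,2,2) retry=(1,1,0)
step 13 (C LOAD): counter=8 r=(6,7,8) succ=(0,2,2) retry=(1,1,0)
step 14 (A LOAD): counter=8 r=(8,7,8) succ=(0,2,2) retry=(1,1,0)
step 15 (C CAS): counter=9 r=(8,7,8) succ=(0,2,3) retry=(1,1,0)
step 16 (A CAS): counter=9 r=(8,7,8) succ=(0,2,3) retry=(2,1,0)

counter=9 r=(8,7,8) succ=(0,2,3) retry=(2,1,0)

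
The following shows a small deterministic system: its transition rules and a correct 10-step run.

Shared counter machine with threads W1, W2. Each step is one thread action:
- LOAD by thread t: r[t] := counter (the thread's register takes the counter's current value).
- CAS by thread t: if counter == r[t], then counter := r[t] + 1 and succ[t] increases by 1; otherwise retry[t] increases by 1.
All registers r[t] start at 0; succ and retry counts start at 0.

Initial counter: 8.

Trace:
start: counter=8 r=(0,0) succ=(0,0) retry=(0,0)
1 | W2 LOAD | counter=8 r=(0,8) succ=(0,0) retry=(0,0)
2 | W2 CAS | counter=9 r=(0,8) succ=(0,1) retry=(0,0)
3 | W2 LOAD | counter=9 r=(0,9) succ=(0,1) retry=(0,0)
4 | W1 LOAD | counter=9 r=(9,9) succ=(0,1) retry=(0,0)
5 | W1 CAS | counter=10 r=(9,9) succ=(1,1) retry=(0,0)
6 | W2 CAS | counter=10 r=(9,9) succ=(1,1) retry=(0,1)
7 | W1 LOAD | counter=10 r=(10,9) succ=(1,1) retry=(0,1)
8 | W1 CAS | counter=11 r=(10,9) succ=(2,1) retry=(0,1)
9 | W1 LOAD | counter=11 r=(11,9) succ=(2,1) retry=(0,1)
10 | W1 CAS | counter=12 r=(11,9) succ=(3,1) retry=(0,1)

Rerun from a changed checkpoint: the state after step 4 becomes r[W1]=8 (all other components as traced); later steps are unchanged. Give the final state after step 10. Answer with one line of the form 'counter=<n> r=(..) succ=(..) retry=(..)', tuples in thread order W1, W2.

counter=12 r=(11,9) succ=(2,2) retry=(1,0)

state after step 4 := counter=9 r=(8,9) succ=(0,1) retry=(0,0)
5 | W1 CAS | counter=9 r=(8,9) succ=(0,1) retry=(1,0)
6 | W2 CAS | counter=10 r=(8,9) succ=(0,2) retry=(1,0)
7 | W1 LOAD | counter=10 r=(10,9) succ=(0,2) retry=(1,0)
8 | W1 CAS | counter=11 r=(10,9) succ=(1,2) retry=(1,0)
9 | W1 LOAD | counter=11 r=(11,9) succ=(1,2) retry=(1,0)
10 | W1 CAS | counter=12 r=(11,9) succ=(2,2) retry=(1,0)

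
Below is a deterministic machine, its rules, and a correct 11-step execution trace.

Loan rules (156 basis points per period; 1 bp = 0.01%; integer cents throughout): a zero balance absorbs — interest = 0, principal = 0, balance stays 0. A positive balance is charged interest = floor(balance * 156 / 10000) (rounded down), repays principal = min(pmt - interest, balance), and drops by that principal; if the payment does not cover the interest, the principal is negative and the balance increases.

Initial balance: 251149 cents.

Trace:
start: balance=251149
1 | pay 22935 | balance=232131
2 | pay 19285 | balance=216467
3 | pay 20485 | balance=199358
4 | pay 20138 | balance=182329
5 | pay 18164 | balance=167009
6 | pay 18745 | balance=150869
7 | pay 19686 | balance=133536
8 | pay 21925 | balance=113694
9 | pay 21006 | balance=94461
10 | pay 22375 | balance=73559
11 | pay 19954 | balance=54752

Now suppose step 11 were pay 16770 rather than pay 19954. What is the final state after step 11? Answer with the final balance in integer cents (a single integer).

57936

(re-executing from step 11 with the substitution; state before step 11: balance=73559)
11 | pay 16770 | balance=57936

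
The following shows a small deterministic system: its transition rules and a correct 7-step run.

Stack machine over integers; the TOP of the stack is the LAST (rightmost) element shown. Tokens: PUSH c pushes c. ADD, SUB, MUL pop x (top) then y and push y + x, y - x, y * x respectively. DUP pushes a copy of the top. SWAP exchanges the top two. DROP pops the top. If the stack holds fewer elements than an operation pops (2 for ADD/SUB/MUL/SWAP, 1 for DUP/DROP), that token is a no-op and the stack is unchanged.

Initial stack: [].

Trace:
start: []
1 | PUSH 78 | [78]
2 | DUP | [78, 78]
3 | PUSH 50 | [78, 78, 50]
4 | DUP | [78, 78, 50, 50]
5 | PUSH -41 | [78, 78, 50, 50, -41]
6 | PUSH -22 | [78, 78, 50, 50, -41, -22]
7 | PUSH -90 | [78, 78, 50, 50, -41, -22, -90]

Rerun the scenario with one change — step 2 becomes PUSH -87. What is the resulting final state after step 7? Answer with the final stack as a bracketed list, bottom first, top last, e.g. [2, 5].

(re-executing from step 2 with the substitution; state before step 2: [78])
2 | PUSH -87 | [78, -87]
3 | PUSH 50 | [78, -87, 50]
4 | DUP | [78, -87, 50, 50]
5 | PUSH -41 | [78, -87, 50, 50, -41]
6 | PUSH -22 | [78, -87, 50, 50, -41, -22]
7 | PUSH -90 | [78, -87, 50, 50, -41, -22, -90]

[78, -87, 50, 50, -41, -22, -90]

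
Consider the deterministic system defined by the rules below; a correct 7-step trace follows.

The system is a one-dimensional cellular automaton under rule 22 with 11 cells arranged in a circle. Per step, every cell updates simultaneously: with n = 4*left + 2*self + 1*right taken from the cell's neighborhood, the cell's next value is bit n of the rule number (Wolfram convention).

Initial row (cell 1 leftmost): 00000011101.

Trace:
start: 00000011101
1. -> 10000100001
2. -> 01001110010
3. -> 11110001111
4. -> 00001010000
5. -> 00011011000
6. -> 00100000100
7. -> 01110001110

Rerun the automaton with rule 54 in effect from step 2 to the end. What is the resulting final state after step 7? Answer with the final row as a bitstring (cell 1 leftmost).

01110001110

(re-executing steps 2..7 under rule 54; state before step 2: 10000100001)
2. -> 01001110010
3. -> 11110001111
4. -> 00001010000
5. -> 00011111000
6. -> 00100000100
7. -> 01110001110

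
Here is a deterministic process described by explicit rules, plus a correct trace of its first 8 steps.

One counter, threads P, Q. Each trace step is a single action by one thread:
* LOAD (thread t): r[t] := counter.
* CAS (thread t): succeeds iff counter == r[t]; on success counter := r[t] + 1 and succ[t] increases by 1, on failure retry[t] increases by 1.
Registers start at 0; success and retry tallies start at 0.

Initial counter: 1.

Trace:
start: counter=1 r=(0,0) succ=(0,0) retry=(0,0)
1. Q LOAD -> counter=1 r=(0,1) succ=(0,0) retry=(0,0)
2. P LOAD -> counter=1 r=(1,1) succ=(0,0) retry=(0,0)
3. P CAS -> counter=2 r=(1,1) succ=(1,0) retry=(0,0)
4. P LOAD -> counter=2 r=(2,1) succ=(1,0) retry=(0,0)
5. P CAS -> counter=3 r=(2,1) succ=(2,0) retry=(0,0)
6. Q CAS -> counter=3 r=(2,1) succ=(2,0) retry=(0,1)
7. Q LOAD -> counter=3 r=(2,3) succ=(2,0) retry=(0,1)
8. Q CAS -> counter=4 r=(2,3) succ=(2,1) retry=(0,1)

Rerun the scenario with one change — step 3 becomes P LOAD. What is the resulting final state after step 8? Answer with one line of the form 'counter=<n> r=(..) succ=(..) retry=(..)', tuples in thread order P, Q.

counter=3 r=(1,2) succ=(1,1) retry=(0,1)

(re-executing from step 3 with the substitution; state before step 3: counter=1 r=(1,1) succ=(0,0) retry=(0,0))
3. P LOAD -> counter=1 r=(1,1) succ=(0,0) retry=(0,0)
4. P LOAD -> counter=1 r=(1,1) succ=(0,0) retry=(0,0)
5. P CAS -> counter=2 r=(1,1) succ=(1,0) retry=(0,0)
6. Q CAS -> counter=2 r=(1,1) succ=(1,0) retry=(0,1)
7. Q LOAD -> counter=2 r=(1,2) succ=(1,0) retry=(0,1)
8. Q CAS -> counter=3 r=(1,2) succ=(1,1) retry=(0,1)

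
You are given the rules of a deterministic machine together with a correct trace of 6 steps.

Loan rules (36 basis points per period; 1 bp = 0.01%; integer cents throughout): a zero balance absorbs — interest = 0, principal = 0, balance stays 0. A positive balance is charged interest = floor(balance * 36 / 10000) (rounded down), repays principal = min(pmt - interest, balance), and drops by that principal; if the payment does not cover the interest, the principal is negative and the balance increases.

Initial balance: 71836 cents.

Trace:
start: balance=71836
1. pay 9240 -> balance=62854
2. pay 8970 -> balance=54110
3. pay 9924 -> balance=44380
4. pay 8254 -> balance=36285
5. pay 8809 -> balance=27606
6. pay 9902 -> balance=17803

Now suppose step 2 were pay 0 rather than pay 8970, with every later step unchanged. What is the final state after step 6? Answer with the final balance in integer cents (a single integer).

(re-executing from step 2 with the substitution; state before step 2: balance=62854)
2. pay 0 -> balance=63080
3. pay 9924 -> balance=53383
4. pay 8254 -> balance=45321
5. pay 8809 -> balance=36675
6. pay 9902 -> balance=26905

26905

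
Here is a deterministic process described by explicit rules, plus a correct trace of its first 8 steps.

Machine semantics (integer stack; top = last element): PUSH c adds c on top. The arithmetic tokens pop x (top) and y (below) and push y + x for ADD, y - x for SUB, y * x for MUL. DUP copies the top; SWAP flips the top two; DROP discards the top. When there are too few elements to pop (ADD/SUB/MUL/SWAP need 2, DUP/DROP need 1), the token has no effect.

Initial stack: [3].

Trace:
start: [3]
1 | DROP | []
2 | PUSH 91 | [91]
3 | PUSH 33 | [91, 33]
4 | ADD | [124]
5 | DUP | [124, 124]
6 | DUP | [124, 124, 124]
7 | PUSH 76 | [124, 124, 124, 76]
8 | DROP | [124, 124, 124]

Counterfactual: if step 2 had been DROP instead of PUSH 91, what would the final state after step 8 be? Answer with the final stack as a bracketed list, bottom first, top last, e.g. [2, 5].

[33, 33, 33]

(re-executing from step 2 with the substitution; state before step 2: [])
2 | DROP | []
3 | PUSH 33 | [33]
4 | ADD | [33]
5 | DUP | [33, 33]
6 | DUP | [33, 33, 33]
7 | PUSH 76 | [33, 33, 33, 76]
8 | DROP | [33, 33, 33]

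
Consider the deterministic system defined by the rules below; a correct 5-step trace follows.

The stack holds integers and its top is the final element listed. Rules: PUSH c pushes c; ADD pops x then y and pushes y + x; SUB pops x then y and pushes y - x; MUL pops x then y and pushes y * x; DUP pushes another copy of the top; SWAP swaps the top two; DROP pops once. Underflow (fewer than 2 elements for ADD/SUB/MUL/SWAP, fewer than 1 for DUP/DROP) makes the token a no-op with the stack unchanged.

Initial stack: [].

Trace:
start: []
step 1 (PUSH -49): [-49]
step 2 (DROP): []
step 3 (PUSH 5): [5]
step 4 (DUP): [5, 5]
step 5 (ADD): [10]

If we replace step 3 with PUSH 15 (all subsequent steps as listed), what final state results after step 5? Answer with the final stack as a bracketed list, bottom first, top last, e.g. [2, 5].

(re-executing from step 3 with the substitution; state before step 3: [])
step 3 (PUSH 15): [15]
step 4 (DUP): [15, 15]
step 5 (ADD): [30]

[30]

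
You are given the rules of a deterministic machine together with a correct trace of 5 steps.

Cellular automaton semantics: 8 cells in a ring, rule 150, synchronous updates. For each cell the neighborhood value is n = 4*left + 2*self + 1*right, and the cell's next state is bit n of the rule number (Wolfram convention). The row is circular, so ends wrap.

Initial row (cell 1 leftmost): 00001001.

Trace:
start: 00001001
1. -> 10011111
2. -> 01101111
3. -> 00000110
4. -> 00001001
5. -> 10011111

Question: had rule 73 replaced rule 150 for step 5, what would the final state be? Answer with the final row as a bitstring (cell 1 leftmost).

01100000

(re-executing step 5 under rule 73; state before step 5: 00001001)
5. -> 01100000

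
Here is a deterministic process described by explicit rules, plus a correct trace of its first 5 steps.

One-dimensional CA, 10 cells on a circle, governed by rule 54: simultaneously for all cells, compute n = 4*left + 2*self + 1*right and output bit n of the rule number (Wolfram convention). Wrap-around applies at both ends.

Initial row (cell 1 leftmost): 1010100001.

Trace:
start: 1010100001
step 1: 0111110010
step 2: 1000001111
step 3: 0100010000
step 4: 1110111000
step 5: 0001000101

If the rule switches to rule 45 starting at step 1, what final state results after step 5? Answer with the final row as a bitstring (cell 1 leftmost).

(re-executing steps 1..5 under rule 45; state before step 1: 1010100001)
step 1: 0111101101
step 2: 1100011011
step 3: 0001010110
step 4: 1101111100
step 5: 1011000000

1011000000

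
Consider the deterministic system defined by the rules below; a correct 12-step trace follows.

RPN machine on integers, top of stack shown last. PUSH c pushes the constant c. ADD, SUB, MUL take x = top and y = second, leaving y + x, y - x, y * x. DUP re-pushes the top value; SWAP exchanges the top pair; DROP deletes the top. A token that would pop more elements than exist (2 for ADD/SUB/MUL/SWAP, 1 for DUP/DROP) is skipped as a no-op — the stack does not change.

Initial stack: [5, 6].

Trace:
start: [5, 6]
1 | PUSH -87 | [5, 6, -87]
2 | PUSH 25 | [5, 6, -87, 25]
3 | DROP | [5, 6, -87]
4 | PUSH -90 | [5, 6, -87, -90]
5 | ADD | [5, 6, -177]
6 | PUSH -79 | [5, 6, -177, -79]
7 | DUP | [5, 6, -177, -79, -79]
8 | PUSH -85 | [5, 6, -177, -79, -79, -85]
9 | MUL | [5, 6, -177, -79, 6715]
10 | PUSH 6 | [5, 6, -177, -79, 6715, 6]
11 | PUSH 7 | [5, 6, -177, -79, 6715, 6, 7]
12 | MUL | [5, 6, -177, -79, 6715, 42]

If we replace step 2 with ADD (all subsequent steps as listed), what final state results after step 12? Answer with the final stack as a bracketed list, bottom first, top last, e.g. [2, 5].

[-85, -79, 6715, 42]

(re-executing from step 2 with the substitution; state before step 2: [5, 6, -87])
2 | ADD | [5, -81]
3 | DROP | [5]
4 | PUSH -90 | [5, -90]
5 | ADD | [-85]
6 | PUSH -79 | [-85, -79]
7 | DUP | [-85, -79, -79]
8 | PUSH -85 | [-85, -79, -79, -85]
9 | MUL | [-85, -79, 6715]
10 | PUSH 6 | [-85, -79, 6715, 6]
11 | PUSH 7 | [-85, -79, 6715, 6, 7]
12 | MUL | [-85, -79, 6715, 42]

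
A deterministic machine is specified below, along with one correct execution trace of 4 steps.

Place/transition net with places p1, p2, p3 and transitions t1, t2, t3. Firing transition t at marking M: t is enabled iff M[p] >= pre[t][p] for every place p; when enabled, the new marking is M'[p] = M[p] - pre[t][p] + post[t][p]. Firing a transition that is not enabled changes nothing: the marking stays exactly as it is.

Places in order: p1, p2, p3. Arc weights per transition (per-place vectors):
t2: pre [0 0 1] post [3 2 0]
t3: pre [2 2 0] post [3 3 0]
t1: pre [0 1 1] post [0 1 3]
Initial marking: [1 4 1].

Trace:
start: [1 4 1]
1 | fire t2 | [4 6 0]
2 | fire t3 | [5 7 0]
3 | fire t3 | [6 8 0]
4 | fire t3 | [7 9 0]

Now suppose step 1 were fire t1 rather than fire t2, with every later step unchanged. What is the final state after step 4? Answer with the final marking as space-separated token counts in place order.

1 4 3

(re-executing from step 1 with the substitution; state before step 1: [1 4 1])
1 | fire t1 | [1 4 3]
2 | fire t3 | [1 4 3]
3 | fire t3 | [1 4 3]
4 | fire t3 | [1 4 3]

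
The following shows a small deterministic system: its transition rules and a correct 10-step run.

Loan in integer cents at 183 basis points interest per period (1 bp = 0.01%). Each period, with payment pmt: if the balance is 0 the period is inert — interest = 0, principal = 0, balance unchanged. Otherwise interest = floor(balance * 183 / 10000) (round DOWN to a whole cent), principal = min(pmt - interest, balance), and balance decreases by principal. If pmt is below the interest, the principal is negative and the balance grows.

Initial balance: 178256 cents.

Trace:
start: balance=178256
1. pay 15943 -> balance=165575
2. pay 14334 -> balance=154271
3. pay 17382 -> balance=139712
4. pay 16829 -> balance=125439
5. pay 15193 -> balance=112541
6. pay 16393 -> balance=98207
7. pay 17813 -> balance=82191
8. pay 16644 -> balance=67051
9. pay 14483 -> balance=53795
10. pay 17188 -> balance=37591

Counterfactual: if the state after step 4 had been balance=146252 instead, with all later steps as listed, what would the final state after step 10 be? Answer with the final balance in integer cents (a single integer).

state after step 4 := balance=146252
5. pay 15193 -> balance=133735
6. pay 16393 -> balance=119789
7. pay 17813 -> balance=104168
8. pay 16644 -> balance=89430
9. pay 14483 -> balance=76583
10. pay 17188 -> balance=60796

60796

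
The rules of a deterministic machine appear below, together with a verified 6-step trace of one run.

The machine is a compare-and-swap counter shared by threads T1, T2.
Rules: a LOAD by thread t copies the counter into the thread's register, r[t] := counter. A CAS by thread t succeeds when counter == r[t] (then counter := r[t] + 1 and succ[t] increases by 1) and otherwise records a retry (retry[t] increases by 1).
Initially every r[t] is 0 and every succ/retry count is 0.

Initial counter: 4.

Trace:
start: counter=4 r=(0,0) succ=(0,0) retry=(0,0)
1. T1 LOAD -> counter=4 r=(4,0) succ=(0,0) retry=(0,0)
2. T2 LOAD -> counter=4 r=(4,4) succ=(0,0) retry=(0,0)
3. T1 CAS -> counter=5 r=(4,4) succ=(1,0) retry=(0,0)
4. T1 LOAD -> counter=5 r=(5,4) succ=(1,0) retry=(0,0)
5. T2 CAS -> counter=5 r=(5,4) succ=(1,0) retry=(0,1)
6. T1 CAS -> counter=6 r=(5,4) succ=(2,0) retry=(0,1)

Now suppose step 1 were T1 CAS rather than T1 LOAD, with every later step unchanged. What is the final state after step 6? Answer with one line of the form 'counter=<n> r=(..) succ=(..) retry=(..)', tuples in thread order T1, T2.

counter=5 r=(4,4) succ=(0,1) retry=(3,0)

(re-executing from step 1 with the substitution; state before step 1: counter=4 r=(0,0) succ=(0,0) retry=(0,0))
1. T1 CAS -> counter=4 r=(0,0) succ=(0,0) retry=(1,0)
2. T2 LOAD -> counter=4 r=(0,4) succ=(0,0) retry=(1,0)
3. T1 CAS -> counter=4 r=(0,4) succ=(0,0) retry=(2,0)
4. T1 LOAD -> counter=4 r=(4,4) succ=(0,0) retry=(2,0)
5. T2 CAS -> counter=5 r=(4,4) succ=(0,1) retry=(2,0)
6. T1 CAS -> counter=5 r=(4,4) succ=(0,1) retry=(3,0)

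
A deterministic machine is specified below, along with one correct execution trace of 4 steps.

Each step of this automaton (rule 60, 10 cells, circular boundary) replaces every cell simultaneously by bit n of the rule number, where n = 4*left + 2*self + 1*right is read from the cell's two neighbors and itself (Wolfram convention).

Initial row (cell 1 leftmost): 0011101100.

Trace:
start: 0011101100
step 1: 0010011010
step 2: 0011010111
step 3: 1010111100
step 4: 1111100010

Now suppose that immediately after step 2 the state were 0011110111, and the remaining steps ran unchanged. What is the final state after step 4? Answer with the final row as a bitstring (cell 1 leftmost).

1111001010

state after step 2 := 0011110111
step 3: 1010001100
step 4: 1111001010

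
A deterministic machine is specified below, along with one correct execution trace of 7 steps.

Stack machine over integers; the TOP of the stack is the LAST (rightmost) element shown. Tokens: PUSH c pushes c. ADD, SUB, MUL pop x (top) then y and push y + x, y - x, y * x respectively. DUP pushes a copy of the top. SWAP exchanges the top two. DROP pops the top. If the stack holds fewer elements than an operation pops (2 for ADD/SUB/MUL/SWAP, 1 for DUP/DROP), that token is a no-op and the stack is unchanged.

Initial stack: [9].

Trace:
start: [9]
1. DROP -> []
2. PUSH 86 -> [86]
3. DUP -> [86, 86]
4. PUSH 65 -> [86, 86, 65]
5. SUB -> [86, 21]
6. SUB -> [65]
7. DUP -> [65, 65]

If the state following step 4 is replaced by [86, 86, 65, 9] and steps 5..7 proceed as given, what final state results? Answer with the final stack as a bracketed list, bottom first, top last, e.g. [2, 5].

state after step 4 := [86, 86, 65, 9]
5. SUB -> [86, 86, 56]
6. SUB -> [86, 30]
7. DUP -> [86, 30, 30]

[86, 30, 30]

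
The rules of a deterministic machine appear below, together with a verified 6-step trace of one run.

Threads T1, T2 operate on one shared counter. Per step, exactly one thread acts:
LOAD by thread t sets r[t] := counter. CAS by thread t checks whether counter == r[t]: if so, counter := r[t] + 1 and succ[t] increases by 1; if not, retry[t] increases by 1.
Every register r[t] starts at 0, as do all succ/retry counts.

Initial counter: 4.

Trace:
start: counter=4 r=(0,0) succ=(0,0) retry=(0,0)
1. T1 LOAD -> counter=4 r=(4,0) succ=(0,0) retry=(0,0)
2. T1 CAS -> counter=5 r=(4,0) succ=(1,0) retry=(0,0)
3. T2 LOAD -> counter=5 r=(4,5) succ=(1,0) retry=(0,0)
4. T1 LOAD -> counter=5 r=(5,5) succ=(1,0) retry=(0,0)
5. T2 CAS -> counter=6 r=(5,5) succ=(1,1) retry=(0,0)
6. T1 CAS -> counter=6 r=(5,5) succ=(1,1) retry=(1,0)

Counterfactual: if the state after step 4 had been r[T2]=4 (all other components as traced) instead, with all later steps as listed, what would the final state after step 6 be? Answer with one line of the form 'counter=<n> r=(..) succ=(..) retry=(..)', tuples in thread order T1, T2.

state after step 4 := counter=5 r=(5,4) succ=(1,0) retry=(0,0)
5. T2 CAS -> counter=5 r=(5,4) succ=(1,0) retry=(0,1)
6. T1 CAS -> counter=6 r=(5,4) succ=(2,0) retry=(0,1)

counter=6 r=(5,4) succ=(2,0) retry=(0,1)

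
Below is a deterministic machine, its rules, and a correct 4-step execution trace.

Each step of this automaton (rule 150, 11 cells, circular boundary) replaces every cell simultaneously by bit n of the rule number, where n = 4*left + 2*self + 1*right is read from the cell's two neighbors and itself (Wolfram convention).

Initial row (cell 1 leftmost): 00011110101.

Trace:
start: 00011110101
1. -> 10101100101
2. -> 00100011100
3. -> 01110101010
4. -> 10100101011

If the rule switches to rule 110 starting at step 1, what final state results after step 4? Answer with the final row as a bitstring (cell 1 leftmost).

01110010110

(re-executing steps 1..4 under rule 110; state before step 1: 00011110101)
1. -> 00110011111
2. -> 01110110001
3. -> 11011110011
4. -> 01110010110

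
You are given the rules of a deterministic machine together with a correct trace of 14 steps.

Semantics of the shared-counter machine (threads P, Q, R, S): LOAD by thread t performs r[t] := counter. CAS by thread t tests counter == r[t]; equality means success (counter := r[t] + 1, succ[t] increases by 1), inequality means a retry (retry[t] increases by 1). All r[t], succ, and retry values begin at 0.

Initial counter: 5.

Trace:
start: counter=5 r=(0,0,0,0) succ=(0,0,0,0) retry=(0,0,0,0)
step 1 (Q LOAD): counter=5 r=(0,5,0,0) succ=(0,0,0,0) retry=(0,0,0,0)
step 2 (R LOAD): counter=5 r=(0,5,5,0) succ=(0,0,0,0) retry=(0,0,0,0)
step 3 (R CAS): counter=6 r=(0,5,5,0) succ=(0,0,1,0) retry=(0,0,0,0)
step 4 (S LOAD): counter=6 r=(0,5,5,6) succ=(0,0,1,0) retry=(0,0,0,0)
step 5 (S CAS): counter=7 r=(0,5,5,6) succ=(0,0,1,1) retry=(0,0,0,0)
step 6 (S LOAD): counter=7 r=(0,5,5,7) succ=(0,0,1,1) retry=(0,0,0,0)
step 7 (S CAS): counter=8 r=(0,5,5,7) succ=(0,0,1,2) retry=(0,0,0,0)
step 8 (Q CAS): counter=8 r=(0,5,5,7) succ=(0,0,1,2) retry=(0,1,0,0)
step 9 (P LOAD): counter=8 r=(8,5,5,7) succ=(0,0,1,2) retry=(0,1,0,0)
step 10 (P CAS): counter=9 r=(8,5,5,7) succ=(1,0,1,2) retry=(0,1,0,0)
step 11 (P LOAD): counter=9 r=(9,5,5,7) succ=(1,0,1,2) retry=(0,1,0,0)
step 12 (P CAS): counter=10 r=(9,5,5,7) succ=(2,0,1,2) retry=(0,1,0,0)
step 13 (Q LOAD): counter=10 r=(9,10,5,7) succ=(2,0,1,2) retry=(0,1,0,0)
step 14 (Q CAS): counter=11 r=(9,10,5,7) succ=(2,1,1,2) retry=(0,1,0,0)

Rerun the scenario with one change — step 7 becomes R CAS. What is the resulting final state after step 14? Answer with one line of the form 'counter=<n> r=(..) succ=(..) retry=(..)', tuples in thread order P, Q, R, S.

(re-executing from step 7 with the substitution; state before step 7: counter=7 r=(0,5,5,7) succ=(0,0,1,1) retry=(0,0,0,0))
step 7 (R CAS): counter=7 r=(0,5,5,7) succ=(0,0,1,1) retry=(0,0,1,0)
step 8 (Q CAS): counter=7 r=(0,5,5,7) succ=(0,0,1,1) retry=(0,1,1,0)
step 9 (P LOAD): counter=7 r=(7,5,5,7) succ=(0,0,1,1) retry=(0,1,1,0)
step 10 (P CAS): counter=8 r=(7,5,5,7) succ=(1,0,1,1) retry=(0,1,1,0)
step 11 (P LOAD): counter=8 r=(8,5,5,7) succ=(1,0,1,1) retry=(0,1,1,0)
step 12 (P CAS): counter=9 r=(8,5,5,7) succ=(2,0,1,1) retry=(0,1,1,0)
step 13 (Q LOAD): counter=9 r=(8,9,5,7) succ=(2,0,1,1) retry=(0,1,1,0)
step 14 (Q CAS): counter=10 r=(8,9,5,7) succ=(2,1,1,1) retry=(0,1,1,0)

counter=10 r=(8,9,5,7) succ=(2,1,1,1) retry=(0,1,1,0)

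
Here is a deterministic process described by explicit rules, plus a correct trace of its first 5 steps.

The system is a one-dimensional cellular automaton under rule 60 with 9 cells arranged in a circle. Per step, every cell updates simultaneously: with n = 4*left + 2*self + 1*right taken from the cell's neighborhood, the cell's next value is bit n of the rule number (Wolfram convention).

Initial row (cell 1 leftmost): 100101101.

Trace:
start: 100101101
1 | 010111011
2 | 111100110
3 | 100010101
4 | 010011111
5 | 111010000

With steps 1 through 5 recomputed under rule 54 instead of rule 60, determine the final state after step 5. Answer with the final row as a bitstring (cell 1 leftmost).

(re-executing steps 1..5 under rule 54; state before step 1: 100101101)
1 | 011110010
2 | 100001111
3 | 010010000
4 | 111111000
5 | 000000101

000000101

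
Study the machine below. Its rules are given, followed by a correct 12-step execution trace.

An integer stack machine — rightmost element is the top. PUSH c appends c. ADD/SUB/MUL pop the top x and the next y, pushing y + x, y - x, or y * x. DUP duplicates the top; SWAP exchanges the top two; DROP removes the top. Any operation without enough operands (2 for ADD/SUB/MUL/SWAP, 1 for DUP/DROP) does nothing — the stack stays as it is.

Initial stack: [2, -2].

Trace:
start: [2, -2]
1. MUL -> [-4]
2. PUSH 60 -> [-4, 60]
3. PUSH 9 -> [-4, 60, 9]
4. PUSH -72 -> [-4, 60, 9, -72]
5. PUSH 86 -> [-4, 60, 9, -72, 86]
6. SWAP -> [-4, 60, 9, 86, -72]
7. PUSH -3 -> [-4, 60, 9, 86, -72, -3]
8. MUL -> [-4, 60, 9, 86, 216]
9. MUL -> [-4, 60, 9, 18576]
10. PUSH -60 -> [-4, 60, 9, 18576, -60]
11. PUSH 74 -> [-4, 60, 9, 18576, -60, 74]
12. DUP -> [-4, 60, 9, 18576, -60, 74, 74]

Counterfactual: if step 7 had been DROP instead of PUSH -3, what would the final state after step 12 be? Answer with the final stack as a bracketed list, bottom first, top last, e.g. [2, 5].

[-4, 46440, -60, 74, 74]

(re-executing from step 7 with the substitution; state before step 7: [-4, 60, 9, 86, -72])
7. DROP -> [-4, 60, 9, 86]
8. MUL -> [-4, 60, 774]
9. MUL -> [-4, 46440]
10. PUSH -60 -> [-4, 46440, -60]
11. PUSH 74 -> [-4, 46440, -60, 74]
12. DUP -> [-4, 46440, -60, 74, 74]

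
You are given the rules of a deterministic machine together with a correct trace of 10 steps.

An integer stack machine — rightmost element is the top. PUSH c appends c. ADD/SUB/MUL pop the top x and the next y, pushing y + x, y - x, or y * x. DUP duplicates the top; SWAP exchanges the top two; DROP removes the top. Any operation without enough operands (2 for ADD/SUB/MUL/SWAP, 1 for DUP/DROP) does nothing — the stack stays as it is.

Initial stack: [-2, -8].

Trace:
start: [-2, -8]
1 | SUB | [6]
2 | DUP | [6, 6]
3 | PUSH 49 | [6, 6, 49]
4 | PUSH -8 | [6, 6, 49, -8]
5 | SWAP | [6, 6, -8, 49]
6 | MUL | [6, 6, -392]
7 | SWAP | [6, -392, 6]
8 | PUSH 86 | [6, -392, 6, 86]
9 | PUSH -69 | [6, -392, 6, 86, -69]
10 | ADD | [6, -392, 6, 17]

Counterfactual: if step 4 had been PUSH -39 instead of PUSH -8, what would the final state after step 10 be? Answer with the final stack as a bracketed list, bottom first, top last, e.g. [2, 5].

(re-executing from step 4 with the substitution; state before step 4: [6, 6, 49])
4 | PUSH -39 | [6, 6, 49, -39]
5 | SWAP | [6, 6, -39, 49]
6 | MUL | [6, 6, -1911]
7 | SWAP | [6, -1911, 6]
8 | PUSH 86 | [6, -1911, 6, 86]
9 | PUSH -69 | [6, -1911, 6, 86, -69]
10 | ADD | [6, -1911, 6, 17]

[6, -1911, 6, 17]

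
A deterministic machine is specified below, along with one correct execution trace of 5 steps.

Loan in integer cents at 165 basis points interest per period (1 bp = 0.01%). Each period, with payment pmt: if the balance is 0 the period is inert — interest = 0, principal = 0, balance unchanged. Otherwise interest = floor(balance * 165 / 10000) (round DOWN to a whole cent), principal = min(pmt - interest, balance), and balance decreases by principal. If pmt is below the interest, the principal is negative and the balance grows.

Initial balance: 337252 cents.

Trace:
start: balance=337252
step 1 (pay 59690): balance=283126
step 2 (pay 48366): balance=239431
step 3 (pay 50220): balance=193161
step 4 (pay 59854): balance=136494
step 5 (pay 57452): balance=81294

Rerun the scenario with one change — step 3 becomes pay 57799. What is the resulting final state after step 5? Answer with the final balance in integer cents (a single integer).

(re-executing from step 3 with the substitution; state before step 3: balance=239431)
step 3 (pay 57799): balance=185582
step 4 (pay 59854): balance=128790
step 5 (pay 57452): balance=73463

73463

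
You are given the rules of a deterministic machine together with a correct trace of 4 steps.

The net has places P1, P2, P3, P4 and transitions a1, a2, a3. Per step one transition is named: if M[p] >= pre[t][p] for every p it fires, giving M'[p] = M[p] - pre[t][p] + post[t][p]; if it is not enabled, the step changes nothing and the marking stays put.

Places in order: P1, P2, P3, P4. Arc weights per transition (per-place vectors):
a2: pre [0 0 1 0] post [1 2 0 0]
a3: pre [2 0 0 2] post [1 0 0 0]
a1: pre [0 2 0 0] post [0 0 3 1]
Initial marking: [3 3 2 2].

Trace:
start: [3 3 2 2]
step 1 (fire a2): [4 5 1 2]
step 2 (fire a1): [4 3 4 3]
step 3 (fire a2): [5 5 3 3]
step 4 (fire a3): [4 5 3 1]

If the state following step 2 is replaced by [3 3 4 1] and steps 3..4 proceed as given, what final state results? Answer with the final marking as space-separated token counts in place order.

4 5 3 1

state after step 2 := [3 3 4 1]
step 3 (fire a2): [4 5 3 1]
step 4 (fire a3): [4 5 3 1]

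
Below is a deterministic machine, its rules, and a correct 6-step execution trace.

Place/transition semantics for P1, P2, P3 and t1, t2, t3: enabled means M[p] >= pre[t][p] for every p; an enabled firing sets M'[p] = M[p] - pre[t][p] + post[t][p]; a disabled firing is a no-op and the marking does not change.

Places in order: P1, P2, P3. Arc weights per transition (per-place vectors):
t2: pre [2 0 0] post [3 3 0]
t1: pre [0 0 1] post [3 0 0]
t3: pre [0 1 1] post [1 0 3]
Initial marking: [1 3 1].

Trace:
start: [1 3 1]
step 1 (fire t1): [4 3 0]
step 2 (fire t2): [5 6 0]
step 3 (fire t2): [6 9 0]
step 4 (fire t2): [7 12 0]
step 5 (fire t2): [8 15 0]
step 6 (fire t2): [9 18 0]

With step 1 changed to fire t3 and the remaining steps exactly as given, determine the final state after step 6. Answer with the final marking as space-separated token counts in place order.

7 17 3

(re-executing from step 1 with the substitution; state before step 1: [1 3 1])
step 1 (fire t3): [2 2 3]
step 2 (fire t2): [3 5 3]
step 3 (fire t2): [4 8 3]
step 4 (fire t2): [5 11 3]
step 5 (fire t2): [6 14 3]
step 6 (fire t2): [7 17 3]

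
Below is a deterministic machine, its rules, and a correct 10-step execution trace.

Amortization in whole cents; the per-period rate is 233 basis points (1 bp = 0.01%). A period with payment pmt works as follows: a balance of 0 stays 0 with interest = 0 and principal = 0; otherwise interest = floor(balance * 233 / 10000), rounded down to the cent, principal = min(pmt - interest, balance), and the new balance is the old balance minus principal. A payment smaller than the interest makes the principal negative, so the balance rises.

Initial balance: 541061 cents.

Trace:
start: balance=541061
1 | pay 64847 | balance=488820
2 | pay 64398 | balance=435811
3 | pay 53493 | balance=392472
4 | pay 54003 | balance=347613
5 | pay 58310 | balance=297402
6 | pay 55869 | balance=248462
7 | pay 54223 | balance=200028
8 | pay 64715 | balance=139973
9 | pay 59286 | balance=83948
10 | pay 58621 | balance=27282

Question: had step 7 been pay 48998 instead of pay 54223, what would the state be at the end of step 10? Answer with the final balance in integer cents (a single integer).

32881

(re-executing from step 7 with the substitution; state before step 7: balance=248462)
7 | pay 48998 | balance=205253
8 | pay 64715 | balance=145320
9 | pay 59286 | balance=89419
10 | pay 58621 | balance=32881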